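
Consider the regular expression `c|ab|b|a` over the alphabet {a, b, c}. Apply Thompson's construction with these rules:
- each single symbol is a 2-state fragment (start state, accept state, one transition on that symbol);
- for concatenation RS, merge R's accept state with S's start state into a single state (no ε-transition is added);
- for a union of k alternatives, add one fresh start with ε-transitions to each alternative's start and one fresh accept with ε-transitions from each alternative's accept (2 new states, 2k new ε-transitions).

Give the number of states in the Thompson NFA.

Per subexpression:
Each of the 5 symbol leaves contributes a 2-state fragment.
  ab : 3 states
  c|ab|b|a : 11 states

11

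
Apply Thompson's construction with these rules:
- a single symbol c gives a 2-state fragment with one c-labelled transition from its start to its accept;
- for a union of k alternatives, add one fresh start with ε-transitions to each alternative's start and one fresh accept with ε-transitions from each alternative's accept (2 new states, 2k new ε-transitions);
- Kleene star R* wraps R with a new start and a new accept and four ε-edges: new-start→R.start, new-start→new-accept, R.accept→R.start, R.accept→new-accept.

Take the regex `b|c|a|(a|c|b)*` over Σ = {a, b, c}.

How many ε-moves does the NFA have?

By structural recursion:
Each of the 6 symbol leaves contributes 0 ε-transitions.
  a|c|b = 6 ε-transitions
  (a|c|b)* = 10 ε-transitions
  b|c|a|(a|c|b)* = 18 ε-transitions

18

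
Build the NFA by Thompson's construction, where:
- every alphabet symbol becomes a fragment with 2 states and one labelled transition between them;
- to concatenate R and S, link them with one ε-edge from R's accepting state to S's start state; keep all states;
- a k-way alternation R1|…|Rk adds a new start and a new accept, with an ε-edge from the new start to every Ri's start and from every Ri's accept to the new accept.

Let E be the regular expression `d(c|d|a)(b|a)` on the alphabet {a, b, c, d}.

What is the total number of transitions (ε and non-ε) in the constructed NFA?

18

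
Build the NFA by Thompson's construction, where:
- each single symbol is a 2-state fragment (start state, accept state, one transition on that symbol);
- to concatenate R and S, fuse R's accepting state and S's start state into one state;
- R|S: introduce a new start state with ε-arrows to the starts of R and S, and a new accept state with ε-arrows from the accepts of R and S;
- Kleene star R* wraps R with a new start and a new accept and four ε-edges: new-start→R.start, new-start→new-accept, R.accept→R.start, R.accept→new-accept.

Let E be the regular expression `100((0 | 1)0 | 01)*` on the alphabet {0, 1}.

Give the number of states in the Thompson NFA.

Per subexpression:
Each of the 8 symbol leaves contributes a 2-state fragment.
  0 | 1 = 6 states
  (0 | 1)0 = 7 states
  01 = 3 states
  (0 | 1)0 | 01 = 12 states
  ((0 | 1)0 | 01)* = 14 states
  100((0 | 1)0 | 01)* = 17 states

17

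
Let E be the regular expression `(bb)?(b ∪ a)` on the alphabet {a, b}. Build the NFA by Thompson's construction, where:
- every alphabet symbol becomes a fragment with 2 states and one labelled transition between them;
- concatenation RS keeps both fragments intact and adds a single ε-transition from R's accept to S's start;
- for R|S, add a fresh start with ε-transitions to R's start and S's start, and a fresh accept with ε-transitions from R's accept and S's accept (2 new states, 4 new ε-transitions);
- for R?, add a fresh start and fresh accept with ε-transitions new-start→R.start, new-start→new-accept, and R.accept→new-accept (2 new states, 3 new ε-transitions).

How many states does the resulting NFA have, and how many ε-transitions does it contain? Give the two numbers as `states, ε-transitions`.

12, 9

Per subexpression:
Each of the 4 symbol leaves contributes 2 states and 0 ε-transitions.
  bb = 4 states, 1 ε-transition
  (bb)? = 6 states, 4 ε-transitions
  b ∪ a = 6 states, 4 ε-transitions
  (bb)?(b ∪ a) = 12 states, 9 ε-transitions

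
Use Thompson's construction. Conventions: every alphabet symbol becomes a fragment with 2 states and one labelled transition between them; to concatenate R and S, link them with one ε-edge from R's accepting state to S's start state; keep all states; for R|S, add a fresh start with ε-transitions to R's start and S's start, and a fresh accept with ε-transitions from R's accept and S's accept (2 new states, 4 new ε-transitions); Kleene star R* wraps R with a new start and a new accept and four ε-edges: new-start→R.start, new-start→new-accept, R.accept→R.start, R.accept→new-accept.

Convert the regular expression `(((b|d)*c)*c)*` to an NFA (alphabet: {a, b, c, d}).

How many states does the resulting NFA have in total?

By structural recursion:
Each of the 4 symbol leaves contributes a 2-state fragment.
  b|d = 6 states
  (b|d)* = 8 states
  (b|d)*c = 10 states
  ((b|d)*c)* = 12 states
  ((b|d)*c)*c = 14 states
  (((b|d)*c)*c)* = 16 states

16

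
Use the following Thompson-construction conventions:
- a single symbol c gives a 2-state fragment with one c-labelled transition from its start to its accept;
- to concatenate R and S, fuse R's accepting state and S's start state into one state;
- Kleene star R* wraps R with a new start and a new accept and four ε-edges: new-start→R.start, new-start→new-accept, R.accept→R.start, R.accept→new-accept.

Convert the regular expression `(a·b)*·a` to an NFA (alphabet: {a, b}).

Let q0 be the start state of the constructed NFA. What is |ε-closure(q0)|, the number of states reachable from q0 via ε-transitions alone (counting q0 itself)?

Compute the ε-closure size of each fragment's start state recursively; a symbol fragment's start has no outgoing ε-edge, so its closure is just itself (size 1).
  a·b → same as the first factor's closure: |closure| = 1
  (a·b)* → the star's fresh start ε-reaches both the body's start and the fresh accept: |closure| = 2 + 1 = 3
  (a·b)*·a → the left operand accepts ε, so the closure extends into the next operand (the shared merged state is already counted); |closure| = 3 + (1−1) = 3

3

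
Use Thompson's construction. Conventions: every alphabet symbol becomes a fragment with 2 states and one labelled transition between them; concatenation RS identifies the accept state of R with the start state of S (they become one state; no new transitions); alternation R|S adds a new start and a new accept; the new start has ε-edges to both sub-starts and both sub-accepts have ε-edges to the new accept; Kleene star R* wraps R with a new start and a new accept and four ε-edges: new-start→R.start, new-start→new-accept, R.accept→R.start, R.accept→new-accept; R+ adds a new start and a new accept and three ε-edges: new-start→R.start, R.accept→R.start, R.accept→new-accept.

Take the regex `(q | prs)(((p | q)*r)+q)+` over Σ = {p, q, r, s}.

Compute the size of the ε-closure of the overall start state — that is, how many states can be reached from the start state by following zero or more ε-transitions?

Compute the ε-closure size of each fragment's start state recursively; a symbol fragment's start has no outgoing ε-edge, so its closure is just itself (size 1).
  prs → same as the first factor's closure: |ε-closure| = 1
  q | prs → |ε-closure| = 1 + 1 + 1 = 3 (the new accept is not ε-reachable since no branch accepts ε)
  p | q → new start ε-reaches every alternative's start; none of them accept ε, so the new accept is not reached: |ε-closure| = 1 + 1 + 1 = 3
  (p | q)* → the star's fresh start ε-reaches both the body's start and the fresh accept: |ε-closure| = 2 + 3 = 5
  (p | q)*r → |ε-closure| = 5 + (1−1) = 5 (closure spills across the concat boundary because the left factor accepts ε)
  ((p | q)*r)+ → new start ε-reaches only the body's start; the new accept needs a symbol first: |ε-closure| = 1 + 5 = 6
  ((p | q)*r)+q → same as the first factor's closure: |ε-closure| = 6
  (((p | q)*r)+q)+ → new start ε-reaches only the body's start; the new accept needs a symbol first: |ε-closure| = 1 + 6 = 7
  (q | prs)(((p | q)*r)+q)+ → same as the first factor's closure: |ε-closure| = 3

3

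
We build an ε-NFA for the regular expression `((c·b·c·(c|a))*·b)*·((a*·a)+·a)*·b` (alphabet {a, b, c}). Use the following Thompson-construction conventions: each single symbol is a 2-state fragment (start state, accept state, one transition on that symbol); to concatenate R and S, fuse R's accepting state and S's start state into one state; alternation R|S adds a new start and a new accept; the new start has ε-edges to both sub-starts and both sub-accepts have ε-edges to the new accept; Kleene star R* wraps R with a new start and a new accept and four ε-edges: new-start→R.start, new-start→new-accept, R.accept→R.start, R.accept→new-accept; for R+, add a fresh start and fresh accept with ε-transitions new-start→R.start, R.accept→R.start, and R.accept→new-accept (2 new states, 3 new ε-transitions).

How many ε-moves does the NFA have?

Building bottom-up:
Each of the 10 symbol leaves contributes 0 ε-transitions.
  c|a : 4 ε-transitions
  c·b·c·(c|a) : 4 ε-transitions
  (c·b·c·(c|a))* : 8 ε-transitions
  (c·b·c·(c|a))*·b : 8 ε-transitions
  ((c·b·c·(c|a))*·b)* : 12 ε-transitions
  a* : 4 ε-transitions
  a*·a : 4 ε-transitions
  (a*·a)+ : 7 ε-transitions
  (a*·a)+·a : 7 ε-transitions
  ((a*·a)+·a)* : 11 ε-transitions
  ((c·b·c·(c|a))*·b)*·((a*·a)+·a)*·b : 23 ε-transitions

23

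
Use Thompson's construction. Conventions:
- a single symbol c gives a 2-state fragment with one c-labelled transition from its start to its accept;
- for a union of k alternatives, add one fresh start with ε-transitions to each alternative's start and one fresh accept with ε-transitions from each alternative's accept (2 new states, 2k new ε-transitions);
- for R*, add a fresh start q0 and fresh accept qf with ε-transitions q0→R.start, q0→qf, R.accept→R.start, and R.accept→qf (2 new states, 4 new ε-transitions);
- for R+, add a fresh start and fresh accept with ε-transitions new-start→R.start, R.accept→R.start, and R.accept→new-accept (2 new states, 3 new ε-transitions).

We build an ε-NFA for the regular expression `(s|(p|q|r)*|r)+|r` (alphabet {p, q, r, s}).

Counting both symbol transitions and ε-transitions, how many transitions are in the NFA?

29

Recursing over subexpressions:
Each of the 6 symbol leaves contributes 1 transition (1 symbol, 0 ε).
  p|q|r — 9 transitions (3 symbol, 6 ε)
  (p|q|r)* — 13 transitions (3 symbol, 10 ε)
  s|(p|q|r)*|r — 21 transitions (5 symbol, 16 ε)
  (s|(p|q|r)*|r)+ — 24 transitions (5 symbol, 19 ε)
  (s|(p|q|r)*|r)+|r — 29 transitions (6 symbol, 23 ε)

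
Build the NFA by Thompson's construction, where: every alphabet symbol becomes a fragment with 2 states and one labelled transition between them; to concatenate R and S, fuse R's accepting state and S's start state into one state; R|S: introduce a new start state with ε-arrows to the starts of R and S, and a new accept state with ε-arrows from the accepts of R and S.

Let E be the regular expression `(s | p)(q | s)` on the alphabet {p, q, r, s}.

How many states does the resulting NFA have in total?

11

Recursing over subexpressions:
Each of the 4 symbol leaves contributes a 2-state fragment.
  s | p — 6 states
  q | s — 6 states
  (s | p)(q | s) — 11 states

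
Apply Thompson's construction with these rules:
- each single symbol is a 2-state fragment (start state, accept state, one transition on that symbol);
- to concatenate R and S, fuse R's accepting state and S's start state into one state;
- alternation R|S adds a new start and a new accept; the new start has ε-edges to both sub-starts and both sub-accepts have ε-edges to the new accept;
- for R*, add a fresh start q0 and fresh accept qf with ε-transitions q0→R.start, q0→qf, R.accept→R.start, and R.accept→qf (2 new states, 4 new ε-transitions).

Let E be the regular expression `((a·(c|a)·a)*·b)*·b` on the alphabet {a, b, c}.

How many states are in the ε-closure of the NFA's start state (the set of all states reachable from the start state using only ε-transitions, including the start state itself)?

Let C(F) = |ε-closure(F.start)| within fragment F, and note whether F accepts ε. Symbol fragments have C = 1 and do not accept ε. Then:
  c|a → |closure| = 1 + 1 + 1 = 3 (the new accept is not ε-reachable since no branch accepts ε)
  a·(c|a)·a → same as the first factor's closure: |closure| = 1
  (a·(c|a)·a)* → new start has ε-edges to the inner start and to the new accept, so |closure| = 2 + 1 = 3
  (a·(c|a)·a)*·b → the left operand accepts ε, so the closure extends into the next operand (the shared merged state is already counted); |closure| = 3 + (1−1) = 3
  ((a·(c|a)·a)*·b)* → |closure| = 1 (new start) + 3 (body) + 1 (new accept) = 5
  ((a·(c|a)·a)*·b)*·b → the left operand accepts ε, so the closure extends into the next operand (the shared merged state is already counted); |closure| = 5 + (1−1) = 5

5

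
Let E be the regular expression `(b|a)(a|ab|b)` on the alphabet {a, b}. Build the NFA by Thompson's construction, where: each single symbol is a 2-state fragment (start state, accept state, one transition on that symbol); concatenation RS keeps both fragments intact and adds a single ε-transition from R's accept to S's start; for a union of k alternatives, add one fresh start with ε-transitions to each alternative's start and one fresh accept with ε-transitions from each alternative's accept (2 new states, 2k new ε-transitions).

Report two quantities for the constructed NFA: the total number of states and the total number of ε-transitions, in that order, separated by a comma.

Building bottom-up:
Each of the 6 symbol leaves contributes 2 states and 0 ε-transitions.
  b|a — 6 states, 4 ε-transitions
  ab — 4 states, 1 ε-transition
  a|ab|b — 10 states, 7 ε-transitions
  (b|a)(a|ab|b) — 16 states, 12 ε-transitions

16, 12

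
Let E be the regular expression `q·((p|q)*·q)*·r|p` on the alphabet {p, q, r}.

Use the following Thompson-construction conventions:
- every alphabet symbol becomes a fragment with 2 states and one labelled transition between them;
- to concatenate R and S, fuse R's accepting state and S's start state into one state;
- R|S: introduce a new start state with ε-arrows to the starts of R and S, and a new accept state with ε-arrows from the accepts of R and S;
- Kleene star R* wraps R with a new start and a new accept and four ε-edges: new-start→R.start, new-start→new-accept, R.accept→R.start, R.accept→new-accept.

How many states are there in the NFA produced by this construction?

17

By structural recursion:
Each of the 6 symbol leaves contributes a 2-state fragment.
  p|q → 6 states
  (p|q)* → 8 states
  (p|q)*·q → 9 states
  ((p|q)*·q)* → 11 states
  q·((p|q)*·q)*·r → 13 states
  q·((p|q)*·q)*·r|p → 17 states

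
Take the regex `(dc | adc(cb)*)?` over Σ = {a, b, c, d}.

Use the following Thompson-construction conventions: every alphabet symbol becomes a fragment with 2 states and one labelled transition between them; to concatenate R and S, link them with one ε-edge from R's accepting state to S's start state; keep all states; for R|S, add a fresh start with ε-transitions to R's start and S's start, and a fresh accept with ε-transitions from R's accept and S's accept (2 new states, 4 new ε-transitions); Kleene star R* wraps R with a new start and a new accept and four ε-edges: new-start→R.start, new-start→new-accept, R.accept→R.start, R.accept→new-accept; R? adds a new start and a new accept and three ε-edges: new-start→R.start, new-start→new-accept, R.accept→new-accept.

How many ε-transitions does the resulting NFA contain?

By structural recursion:
Each of the 7 symbol leaves contributes 0 ε-transitions.
  dc — 1 ε-transition
  cb — 1 ε-transition
  (cb)* — 5 ε-transitions
  adc(cb)* — 8 ε-transitions
  dc | adc(cb)* — 13 ε-transitions
  (dc | adc(cb)*)? — 16 ε-transitions

16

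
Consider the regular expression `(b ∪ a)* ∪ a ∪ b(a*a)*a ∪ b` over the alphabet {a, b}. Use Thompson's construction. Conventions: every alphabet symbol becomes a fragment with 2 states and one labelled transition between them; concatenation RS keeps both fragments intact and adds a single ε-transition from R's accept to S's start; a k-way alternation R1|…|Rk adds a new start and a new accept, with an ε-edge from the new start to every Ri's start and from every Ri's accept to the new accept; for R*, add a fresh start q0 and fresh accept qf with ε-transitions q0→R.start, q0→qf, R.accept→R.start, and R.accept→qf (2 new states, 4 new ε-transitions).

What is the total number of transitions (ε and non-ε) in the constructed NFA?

35

By structural recursion:
Each of the 8 symbol leaves contributes 1 transition (1 symbol, 0 ε).
  b ∪ a = 6 transitions (2 symbol, 4 ε)
  (b ∪ a)* = 10 transitions (2 symbol, 8 ε)
  a* = 5 transitions (1 symbol, 4 ε)
  a*a = 7 transitions (2 symbol, 5 ε)
  (a*a)* = 11 transitions (2 symbol, 9 ε)
  b(a*a)*a = 15 transitions (4 symbol, 11 ε)
  (b ∪ a)* ∪ a ∪ b(a*a)*a ∪ b = 35 transitions (8 symbol, 27 ε)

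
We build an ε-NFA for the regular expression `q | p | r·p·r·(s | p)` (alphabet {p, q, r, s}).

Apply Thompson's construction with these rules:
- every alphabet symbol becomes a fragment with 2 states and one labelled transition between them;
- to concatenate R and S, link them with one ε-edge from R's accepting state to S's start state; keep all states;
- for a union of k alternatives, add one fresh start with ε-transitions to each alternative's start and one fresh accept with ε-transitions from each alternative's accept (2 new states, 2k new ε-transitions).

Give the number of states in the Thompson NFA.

By structural recursion:
Each of the 7 symbol leaves contributes a 2-state fragment.
  s | p : 6 states
  r·p·r·(s | p) : 12 states
  q | p | r·p·r·(s | p) : 18 states

18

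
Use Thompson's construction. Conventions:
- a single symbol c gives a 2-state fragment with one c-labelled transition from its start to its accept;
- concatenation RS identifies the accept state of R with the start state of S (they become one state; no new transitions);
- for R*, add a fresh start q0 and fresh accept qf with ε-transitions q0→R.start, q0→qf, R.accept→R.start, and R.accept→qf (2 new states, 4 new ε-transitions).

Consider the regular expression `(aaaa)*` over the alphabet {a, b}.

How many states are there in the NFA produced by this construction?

7

Recursing over subexpressions:
Each of the 4 symbol leaves contributes a 2-state fragment.
  aaaa — 5 states
  (aaaa)* — 7 states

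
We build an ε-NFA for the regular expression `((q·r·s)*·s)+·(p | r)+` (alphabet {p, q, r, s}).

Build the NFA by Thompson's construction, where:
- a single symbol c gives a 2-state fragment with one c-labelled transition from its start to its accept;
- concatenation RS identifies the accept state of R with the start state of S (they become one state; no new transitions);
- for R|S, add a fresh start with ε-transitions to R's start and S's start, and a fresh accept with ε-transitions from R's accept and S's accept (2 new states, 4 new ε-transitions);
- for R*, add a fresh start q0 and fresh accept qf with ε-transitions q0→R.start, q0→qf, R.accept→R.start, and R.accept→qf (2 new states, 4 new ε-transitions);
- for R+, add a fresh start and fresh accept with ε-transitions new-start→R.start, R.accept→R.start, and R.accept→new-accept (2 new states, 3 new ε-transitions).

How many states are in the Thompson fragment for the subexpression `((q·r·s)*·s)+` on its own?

Fragment for `((q·r·s)*·s)+`:
Each of the 4 symbol leaves contributes a 2-state fragment.
  q·r·s = 4 states
  (q·r·s)* = 6 states
  (q·r·s)*·s = 7 states
  ((q·r·s)*·s)+ = 9 states

9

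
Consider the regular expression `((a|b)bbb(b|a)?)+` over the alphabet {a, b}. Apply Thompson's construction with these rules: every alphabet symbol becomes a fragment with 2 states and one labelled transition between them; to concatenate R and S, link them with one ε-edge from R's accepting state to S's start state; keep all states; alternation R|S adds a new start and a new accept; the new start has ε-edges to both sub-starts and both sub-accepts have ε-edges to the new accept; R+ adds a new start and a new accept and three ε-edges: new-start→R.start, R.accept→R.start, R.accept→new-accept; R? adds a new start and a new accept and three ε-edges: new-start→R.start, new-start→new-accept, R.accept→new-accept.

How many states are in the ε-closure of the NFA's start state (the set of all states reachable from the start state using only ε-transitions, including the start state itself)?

4

Compute the ε-closure size of each fragment's start state recursively; a symbol fragment's start has no outgoing ε-edge, so its closure is just itself (size 1).
  a|b : C = 1 + 1 + 1 = 3 (the new accept is not ε-reachable since no branch accepts ε)
  b|a : new start ε-reaches every alternative's start; none of them accept ε, so the new accept is not reached: C = 1 + 1 + 1 = 3
  (b|a)? : new start has ε-edges to the inner start and to the new accept, so C = 2 + 3 = 5
  (a|b)bbb(b|a)? : C equals the left operand's closure size = 3 (its accept is not ε-reachable, so the closure stops there)
  ((a|b)bbb(b|a)?)+ : new start ε-reaches only the body's start; the new accept needs a symbol first: C = 1 + 3 = 4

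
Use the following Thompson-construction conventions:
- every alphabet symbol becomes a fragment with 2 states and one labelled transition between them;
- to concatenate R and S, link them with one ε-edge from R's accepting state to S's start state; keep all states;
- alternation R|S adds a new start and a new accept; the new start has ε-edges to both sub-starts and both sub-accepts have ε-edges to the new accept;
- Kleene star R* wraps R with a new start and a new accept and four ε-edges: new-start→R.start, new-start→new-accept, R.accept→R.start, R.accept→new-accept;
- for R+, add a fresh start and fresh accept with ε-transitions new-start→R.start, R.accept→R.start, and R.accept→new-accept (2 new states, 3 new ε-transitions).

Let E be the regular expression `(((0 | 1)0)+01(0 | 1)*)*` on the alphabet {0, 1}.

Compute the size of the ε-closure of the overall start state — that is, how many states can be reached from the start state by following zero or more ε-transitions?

6

Let C(F) = |ε-closure(F.start)| within fragment F, and note whether F accepts ε. Symbol fragments have C = 1 and do not accept ε. Then:
  0 | 1 — new start ε-reaches every alternative's start; none of them accept ε, so the new accept is not reached: C = 1 + 1 + 1 = 3
  (0 | 1)0 — C equals the left operand's closure size = 3 (its accept is not ε-reachable, so the closure stops there)
  ((0 | 1)0)+ — new start ε-reaches only the body's start; the new accept needs a symbol first: C = 1 + 3 = 4
  0 | 1 — new start ε-reaches every alternative's start; none of them accept ε, so the new accept is not reached: C = 1 + 1 + 1 = 3
  (0 | 1)* — new start has ε-edges to the inner start and to the new accept, so C = 2 + 3 = 5
  ((0 | 1)0)+01(0 | 1)* — C equals the left operand's closure size = 4 (its accept is not ε-reachable, so the closure stops there)
  (((0 | 1)0)+01(0 | 1)*)* — the star's fresh start ε-reaches both the body's start and the fresh accept: C = 2 + 4 = 6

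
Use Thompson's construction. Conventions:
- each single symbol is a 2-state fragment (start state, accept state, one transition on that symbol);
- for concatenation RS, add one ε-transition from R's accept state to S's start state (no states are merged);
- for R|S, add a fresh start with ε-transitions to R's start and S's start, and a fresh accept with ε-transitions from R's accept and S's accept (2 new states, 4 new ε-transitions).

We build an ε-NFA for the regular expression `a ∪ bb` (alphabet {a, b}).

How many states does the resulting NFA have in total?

8

Bottom-up over the parse tree:
Each of the 3 symbol leaves contributes a 2-state fragment.
  bb → 4 states
  a ∪ bb → 8 states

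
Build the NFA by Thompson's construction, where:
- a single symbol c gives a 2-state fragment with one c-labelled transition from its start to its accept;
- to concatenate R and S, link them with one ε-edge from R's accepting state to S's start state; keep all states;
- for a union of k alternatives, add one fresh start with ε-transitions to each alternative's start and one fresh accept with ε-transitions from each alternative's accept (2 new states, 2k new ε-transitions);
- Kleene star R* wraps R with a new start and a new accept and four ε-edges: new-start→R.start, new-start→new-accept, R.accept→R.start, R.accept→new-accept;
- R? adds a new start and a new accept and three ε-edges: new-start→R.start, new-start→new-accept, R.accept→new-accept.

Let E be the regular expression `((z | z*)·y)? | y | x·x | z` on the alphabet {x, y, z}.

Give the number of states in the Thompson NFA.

Building bottom-up:
Each of the 7 symbol leaves contributes a 2-state fragment.
  z* : 4 states
  z | z* : 8 states
  (z | z*)·y : 10 states
  ((z | z*)·y)? : 12 states
  x·x : 4 states
  ((z | z*)·y)? | y | x·x | z : 22 states

22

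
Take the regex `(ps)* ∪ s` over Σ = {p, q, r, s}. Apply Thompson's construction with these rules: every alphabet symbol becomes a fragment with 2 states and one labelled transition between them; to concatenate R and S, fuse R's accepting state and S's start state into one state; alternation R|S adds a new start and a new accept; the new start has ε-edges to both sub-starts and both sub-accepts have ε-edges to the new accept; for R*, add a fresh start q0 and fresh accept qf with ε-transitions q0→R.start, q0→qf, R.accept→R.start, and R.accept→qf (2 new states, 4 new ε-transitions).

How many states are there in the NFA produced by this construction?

Bottom-up over the parse tree:
Each of the 3 symbol leaves contributes a 2-state fragment.
  ps = 3 states
  (ps)* = 5 states
  (ps)* ∪ s = 9 states

9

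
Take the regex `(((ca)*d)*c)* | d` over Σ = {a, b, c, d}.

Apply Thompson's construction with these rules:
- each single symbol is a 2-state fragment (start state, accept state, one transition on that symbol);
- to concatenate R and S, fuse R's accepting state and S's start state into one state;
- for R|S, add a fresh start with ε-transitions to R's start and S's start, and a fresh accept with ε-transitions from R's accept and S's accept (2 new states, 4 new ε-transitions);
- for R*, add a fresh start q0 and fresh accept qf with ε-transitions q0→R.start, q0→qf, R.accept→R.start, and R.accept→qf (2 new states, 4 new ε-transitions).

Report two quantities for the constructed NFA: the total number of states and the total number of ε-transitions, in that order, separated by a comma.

Recursing over subexpressions:
Each of the 5 symbol leaves contributes 2 states and 0 ε-transitions.
  ca = 3 states, 0 ε-transitions
  (ca)* = 5 states, 4 ε-transitions
  (ca)*d = 6 states, 4 ε-transitions
  ((ca)*d)* = 8 states, 8 ε-transitions
  ((ca)*d)*c = 9 states, 8 ε-transitions
  (((ca)*d)*c)* = 11 states, 12 ε-transitions
  (((ca)*d)*c)* | d = 15 states, 16 ε-transitions

15, 16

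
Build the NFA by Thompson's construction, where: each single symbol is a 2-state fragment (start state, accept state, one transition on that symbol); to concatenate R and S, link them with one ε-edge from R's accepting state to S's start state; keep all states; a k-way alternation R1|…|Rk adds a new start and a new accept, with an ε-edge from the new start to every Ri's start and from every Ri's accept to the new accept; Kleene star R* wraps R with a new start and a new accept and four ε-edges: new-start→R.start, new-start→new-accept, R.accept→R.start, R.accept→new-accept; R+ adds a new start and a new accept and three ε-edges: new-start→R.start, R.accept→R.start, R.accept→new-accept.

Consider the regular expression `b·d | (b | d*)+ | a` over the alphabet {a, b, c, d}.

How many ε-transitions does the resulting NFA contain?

18

By structural recursion:
Each of the 5 symbol leaves contributes 0 ε-transitions.
  b·d → 1 ε-transition
  d* → 4 ε-transitions
  b | d* → 8 ε-transitions
  (b | d*)+ → 11 ε-transitions
  b·d | (b | d*)+ | a → 18 ε-transitions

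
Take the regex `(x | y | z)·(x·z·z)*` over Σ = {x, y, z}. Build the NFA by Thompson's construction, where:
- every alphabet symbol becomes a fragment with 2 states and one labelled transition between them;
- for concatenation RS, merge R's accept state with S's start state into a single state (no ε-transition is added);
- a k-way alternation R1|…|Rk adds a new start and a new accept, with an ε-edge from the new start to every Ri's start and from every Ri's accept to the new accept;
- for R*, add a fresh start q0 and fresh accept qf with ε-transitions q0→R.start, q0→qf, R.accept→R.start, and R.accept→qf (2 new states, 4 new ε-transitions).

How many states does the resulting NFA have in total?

13

Bottom-up over the parse tree:
Each of the 6 symbol leaves contributes a 2-state fragment.
  x | y | z — 8 states
  x·z·z — 4 states
  (x·z·z)* — 6 states
  (x | y | z)·(x·z·z)* — 13 states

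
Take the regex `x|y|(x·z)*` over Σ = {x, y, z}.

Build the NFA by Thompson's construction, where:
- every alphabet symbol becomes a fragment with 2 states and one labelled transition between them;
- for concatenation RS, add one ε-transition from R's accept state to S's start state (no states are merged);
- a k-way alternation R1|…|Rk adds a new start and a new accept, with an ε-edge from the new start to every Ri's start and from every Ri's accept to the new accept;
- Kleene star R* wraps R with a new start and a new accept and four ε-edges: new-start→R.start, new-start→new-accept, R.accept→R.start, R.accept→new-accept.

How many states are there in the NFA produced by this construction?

Building bottom-up:
Each of the 4 symbol leaves contributes a 2-state fragment.
  x·z : 4 states
  (x·z)* : 6 states
  x|y|(x·z)* : 12 states

12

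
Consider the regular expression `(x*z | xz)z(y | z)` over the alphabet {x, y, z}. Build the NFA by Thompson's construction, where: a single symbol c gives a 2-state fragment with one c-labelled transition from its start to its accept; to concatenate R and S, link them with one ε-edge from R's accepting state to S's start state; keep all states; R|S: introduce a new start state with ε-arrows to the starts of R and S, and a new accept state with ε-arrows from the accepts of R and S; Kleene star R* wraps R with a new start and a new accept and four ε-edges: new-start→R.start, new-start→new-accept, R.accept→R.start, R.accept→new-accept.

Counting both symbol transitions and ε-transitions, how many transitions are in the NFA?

23

By structural recursion:
Each of the 7 symbol leaves contributes 1 transition (1 symbol, 0 ε).
  x* → 5 transitions (1 symbol, 4 ε)
  x*z → 7 transitions (2 symbol, 5 ε)
  xz → 3 transitions (2 symbol, 1 ε)
  x*z | xz → 14 transitions (4 symbol, 10 ε)
  y | z → 6 transitions (2 symbol, 4 ε)
  (x*z | xz)z(y | z) → 23 transitions (7 symbol, 16 ε)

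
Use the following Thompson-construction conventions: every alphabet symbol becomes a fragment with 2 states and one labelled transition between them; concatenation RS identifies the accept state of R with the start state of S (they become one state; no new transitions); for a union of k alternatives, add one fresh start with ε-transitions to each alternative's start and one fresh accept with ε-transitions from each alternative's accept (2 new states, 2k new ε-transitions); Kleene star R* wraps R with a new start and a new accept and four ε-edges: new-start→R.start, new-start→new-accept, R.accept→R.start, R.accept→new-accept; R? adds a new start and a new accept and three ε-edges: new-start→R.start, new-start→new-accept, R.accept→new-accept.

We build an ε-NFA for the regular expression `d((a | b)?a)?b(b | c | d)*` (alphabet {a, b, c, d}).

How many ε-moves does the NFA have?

Recursing over subexpressions:
Each of the 8 symbol leaves contributes 0 ε-transitions.
  a | b : 4 ε-transitions
  (a | b)? : 7 ε-transitions
  (a | b)?a : 7 ε-transitions
  ((a | b)?a)? : 10 ε-transitions
  b | c | d : 6 ε-transitions
  (b | c | d)* : 10 ε-transitions
  d((a | b)?a)?b(b | c | d)* : 20 ε-transitions

20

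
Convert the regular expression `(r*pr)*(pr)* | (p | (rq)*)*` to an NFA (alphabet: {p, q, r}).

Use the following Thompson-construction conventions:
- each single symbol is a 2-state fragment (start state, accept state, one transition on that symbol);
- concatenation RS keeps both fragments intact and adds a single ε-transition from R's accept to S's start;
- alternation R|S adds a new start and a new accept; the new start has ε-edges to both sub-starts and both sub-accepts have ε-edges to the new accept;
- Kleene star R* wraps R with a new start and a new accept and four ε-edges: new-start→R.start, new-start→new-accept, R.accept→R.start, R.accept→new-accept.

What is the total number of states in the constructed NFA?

30

Recursing over subexpressions:
Each of the 8 symbol leaves contributes a 2-state fragment.
  r* → 4 states
  r*pr → 8 states
  (r*pr)* → 10 states
  pr → 4 states
  (pr)* → 6 states
  (r*pr)*(pr)* → 16 states
  rq → 4 states
  (rq)* → 6 states
  p | (rq)* → 10 states
  (p | (rq)*)* → 12 states
  (r*pr)*(pr)* | (p | (rq)*)* → 30 states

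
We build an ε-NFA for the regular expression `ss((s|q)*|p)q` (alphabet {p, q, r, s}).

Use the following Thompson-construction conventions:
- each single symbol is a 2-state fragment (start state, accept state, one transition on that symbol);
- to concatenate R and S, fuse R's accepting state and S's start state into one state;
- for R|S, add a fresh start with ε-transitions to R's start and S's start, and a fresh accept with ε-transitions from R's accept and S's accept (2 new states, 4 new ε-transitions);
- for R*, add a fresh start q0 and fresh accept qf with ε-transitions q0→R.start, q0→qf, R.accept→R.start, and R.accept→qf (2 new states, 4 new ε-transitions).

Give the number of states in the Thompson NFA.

15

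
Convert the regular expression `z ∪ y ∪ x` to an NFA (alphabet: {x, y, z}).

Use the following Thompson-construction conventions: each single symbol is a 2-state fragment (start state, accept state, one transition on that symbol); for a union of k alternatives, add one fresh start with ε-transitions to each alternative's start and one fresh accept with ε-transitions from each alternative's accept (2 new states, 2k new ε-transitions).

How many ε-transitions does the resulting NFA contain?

Per subexpression:
Each of the 3 symbol leaves contributes 0 ε-transitions.
  z ∪ y ∪ x — 6 ε-transitions

6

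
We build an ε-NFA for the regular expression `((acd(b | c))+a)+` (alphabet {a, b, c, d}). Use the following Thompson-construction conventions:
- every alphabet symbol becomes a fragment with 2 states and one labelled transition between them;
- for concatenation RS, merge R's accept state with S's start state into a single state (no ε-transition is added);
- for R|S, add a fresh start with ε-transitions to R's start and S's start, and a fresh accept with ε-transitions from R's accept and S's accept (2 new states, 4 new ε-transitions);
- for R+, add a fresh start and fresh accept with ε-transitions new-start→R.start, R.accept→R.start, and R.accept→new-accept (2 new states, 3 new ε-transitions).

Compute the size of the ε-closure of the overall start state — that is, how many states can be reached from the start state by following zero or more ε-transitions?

3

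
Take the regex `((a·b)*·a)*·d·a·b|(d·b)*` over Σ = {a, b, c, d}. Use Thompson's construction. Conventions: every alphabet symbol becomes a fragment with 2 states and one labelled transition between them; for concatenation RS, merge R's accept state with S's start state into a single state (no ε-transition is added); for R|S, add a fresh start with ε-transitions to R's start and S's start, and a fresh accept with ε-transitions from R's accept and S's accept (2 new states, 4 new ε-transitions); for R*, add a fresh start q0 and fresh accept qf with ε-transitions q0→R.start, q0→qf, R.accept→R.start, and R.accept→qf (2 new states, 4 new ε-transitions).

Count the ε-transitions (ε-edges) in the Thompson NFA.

16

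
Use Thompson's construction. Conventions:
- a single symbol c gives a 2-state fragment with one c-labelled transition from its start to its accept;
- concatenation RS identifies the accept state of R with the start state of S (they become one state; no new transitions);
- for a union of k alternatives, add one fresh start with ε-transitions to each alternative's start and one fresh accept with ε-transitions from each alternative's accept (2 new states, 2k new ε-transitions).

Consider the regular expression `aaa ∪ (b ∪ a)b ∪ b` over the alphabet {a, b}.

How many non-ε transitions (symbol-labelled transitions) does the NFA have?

Per subexpression:
Each of the 7 symbol leaves contributes exactly 1 symbol transition.
  aaa → 3 symbol transitions
  b ∪ a → 2 symbol transitions
  (b ∪ a)b → 3 symbol transitions
  aaa ∪ (b ∪ a)b ∪ b → 7 symbol transitions

7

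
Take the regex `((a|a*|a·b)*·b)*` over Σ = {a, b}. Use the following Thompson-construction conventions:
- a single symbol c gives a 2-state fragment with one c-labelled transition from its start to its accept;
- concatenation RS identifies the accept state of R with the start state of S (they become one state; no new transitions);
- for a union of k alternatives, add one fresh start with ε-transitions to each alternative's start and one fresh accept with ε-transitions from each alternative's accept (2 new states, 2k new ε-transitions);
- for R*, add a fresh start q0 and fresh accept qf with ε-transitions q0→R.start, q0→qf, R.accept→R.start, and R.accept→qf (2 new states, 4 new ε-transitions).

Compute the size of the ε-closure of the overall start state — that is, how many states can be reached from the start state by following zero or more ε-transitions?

11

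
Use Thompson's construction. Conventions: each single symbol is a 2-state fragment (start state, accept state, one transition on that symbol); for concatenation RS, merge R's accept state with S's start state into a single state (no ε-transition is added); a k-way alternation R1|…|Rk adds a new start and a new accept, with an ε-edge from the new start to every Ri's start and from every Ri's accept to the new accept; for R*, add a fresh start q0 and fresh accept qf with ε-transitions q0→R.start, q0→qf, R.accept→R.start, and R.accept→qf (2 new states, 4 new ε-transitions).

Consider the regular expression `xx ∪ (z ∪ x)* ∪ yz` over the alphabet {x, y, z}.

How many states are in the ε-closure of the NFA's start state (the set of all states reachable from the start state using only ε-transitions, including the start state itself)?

9

Compute the ε-closure size of each fragment's start state recursively; a symbol fragment's start has no outgoing ε-edge, so its closure is just itself (size 1).
  xx — same as the first factor's closure: |ε-closure| = 1
  z ∪ x — new start ε-reaches every alternative's start; none of them accept ε, so the new accept is not reached: |ε-closure| = 1 + 1 + 1 = 3
  (z ∪ x)* — the star's fresh start ε-reaches both the body's start and the fresh accept: |ε-closure| = 2 + 3 = 5
  yz — |ε-closure| equals the left operand's closure size = 1 (its accept is not ε-reachable, so the closure stops there)
  xx ∪ (z ∪ x)* ∪ yz — new start ε-reaches every alternative's start; at least one alternative accepts ε, so the union's new accept is reached too: |ε-closure| = 1 + 1 + 5 + 1 + 1 = 9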